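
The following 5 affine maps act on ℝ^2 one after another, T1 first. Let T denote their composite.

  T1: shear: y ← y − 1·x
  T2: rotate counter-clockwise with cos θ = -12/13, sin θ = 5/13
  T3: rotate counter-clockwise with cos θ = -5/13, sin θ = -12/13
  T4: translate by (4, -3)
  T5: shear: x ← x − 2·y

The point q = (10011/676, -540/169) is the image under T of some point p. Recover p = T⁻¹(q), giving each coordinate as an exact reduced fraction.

T1 = [1 0 0; -1 1 0; 0 0 1]
T2·T1 = [-7/13 -5/13 0; 17/13 -12/13 0; 0 0 1]
T3·…·T1 = [239/169 -119/169 0; -1/169 120/169 0; 0 0 1]
T4·…·T1 = [239/169 -119/169 4; -1/169 120/169 -3; 0 0 1]
T5·…·T1 = [241/169 -359/169 10; -1/169 120/169 -3; 0 0 1]
det M = 1; M⁻¹ = [120/169 359/169 -123/169; 1/169 241/169 713/169; 0 0 1]
M⁻¹ · (10011/676, -540/169)ᵀ = (3, -1/4)ᵀ

p = (3, -1/4)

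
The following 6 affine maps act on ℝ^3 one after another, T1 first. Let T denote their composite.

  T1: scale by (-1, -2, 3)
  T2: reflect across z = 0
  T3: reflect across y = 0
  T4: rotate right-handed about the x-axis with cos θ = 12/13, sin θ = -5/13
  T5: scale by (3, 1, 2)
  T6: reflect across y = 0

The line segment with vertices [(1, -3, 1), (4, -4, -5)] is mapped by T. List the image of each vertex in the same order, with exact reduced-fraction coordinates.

T1 scale by (-1, -2, 3): (1, -3, 1) → (-1, 6, 3); (4, -4, -5) → (-4, 8, -15)
T2 reflect across z = 0: (-1, 6, 3) → (-1, 6, -3); (-4, 8, -15) → (-4, 8, 15)
T3 reflect across y = 0: (-1, 6, -3) → (-1, -6, -3); (-4, 8, 15) → (-4, -8, 15)
T4 rotate right-handed about the x-axis with cos θ = 12/13, sin θ = -5/13: (-1, -6, -3) → (-1, -87/13, -6/13); (-4, -8, 15) → (-4, -21/13, 220/13)
T5 scale by (3, 1, 2): (-1, -87/13, -6/13) → (-3, -87/13, -12/13); (-4, -21/13, 220/13) → (-12, -21/13, 440/13)
T6 reflect across y = 0: (-3, -87/13, -12/13) → (-3, 87/13, -12/13); (-12, -21/13, 440/13) → (-12, 21/13, 440/13)

image vertices: (-3, 87/13, -12/13), (-12, 21/13, 440/13)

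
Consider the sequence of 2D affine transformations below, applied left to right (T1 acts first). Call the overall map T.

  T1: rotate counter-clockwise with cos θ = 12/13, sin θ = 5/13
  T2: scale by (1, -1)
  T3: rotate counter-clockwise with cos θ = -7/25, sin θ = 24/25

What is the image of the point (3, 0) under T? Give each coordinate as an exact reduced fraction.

T1 rotate counter-clockwise with cos θ = 12/13, sin θ = 5/13: (3, 0) → (36/13, 15/13)
T2 scale by (1, -1): (36/13, 15/13) → (36/13, -15/13)
T3 rotate counter-clockwise with cos θ = -7/25, sin θ = 24/25: (36/13, -15/13) → (108/325, 969/325)

T(p) = (108/325, 969/325)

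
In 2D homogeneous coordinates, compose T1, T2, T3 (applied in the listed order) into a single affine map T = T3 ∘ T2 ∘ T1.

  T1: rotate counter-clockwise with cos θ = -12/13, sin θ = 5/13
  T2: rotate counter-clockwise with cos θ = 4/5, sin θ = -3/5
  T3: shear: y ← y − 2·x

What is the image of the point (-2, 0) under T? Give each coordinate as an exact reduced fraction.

T1 rotate counter-clockwise with cos θ = -12/13, sin θ = 5/13: (-2, 0) → (24/13, -10/13)
T2 rotate counter-clockwise with cos θ = 4/5, sin θ = -3/5: (24/13, -10/13) → (66/65, -112/65)
T3 shear: y ← y − 2·x: (66/65, -112/65) → (66/65, -244/65)

T(p) = (66/65, -244/65)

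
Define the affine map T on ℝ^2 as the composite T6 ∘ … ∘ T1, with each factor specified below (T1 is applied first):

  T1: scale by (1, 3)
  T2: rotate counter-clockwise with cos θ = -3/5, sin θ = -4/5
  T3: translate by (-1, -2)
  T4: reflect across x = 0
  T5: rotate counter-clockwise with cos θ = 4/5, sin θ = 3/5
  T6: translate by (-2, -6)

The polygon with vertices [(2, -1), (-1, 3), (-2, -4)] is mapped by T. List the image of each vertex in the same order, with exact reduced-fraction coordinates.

T1 scale by (1, 3): (2, -1) → (2, -3); (-1, 3) → (-1, 9); (-2, -4) → (-2, -12)
T2 rotate counter-clockwise with cos θ = -3/5, sin θ = -4/5: (2, -3) → (-18/5, 1/5); (-1, 9) → (39/5, -23/5); (-2, -12) → (-42/5, 44/5)
T3 translate by (-1, -2): (-18/5, 1/5) → (-23/5, -9/5); (39/5, -23/5) → (34/5, -33/5); (-42/5, 44/5) → (-47/5, 34/5)
T4 reflect across x = 0: (-23/5, -9/5) → (23/5, -9/5); (34/5, -33/5) → (-34/5, -33/5); (-47/5, 34/5) → (47/5, 34/5)
T5 rotate counter-clockwise with cos θ = 4/5, sin θ = 3/5: (23/5, -9/5) → (119/25, 33/25); (-34/5, -33/5) → (-37/25, -234/25); (47/5, 34/5) → (86/25, 277/25)
T6 translate by (-2, -6): (119/25, 33/25) → (69/25, -117/25); (-37/25, -234/25) → (-87/25, -384/25); (86/25, 277/25) → (36/25, 127/25)

image vertices: (69/25, -117/25), (-87/25, -384/25), (36/25, 127/25)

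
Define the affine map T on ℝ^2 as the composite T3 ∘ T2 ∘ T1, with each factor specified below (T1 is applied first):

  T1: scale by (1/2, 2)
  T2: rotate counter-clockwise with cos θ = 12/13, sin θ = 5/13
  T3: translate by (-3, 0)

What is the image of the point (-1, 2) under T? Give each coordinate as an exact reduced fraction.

T1 scale by (1/2, 2): (-1, 2) → (-1/2, 4)
T2 rotate counter-clockwise with cos θ = 12/13, sin θ = 5/13: (-1/2, 4) → (-2, 7/2)
T3 translate by (-3, 0): (-2, 7/2) → (-5, 7/2)

T(p) = (-5, 7/2)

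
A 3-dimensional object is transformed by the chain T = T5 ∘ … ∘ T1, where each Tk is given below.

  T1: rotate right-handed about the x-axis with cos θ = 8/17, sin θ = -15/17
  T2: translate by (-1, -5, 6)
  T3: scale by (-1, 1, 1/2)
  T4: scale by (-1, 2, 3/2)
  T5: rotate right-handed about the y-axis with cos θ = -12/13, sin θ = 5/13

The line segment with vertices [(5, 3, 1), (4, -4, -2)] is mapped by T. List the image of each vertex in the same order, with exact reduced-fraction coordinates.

T1 rotate right-handed about the x-axis with cos θ = 8/17, sin θ = -15/17: (5, 3, 1) → (5, 39/17, -37/17); (4, -4, -2) → (4, -62/17, 44/17)
T2 translate by (-1, -5, 6): (5, 39/17, -37/17) → (4, -46/17, 65/17); (4, -62/17, 44/17) → (3, -147/17, 146/17)
T3 scale by (-1, 1, 1/2): (4, -46/17, 65/17) → (-4, -46/17, 65/34); (3, -147/17, 146/17) → (-3, -147/17, 73/17)
T4 scale by (-1, 2, 3/2): (-4, -46/17, 65/34) → (4, -92/17, 195/68); (-3, -147/17, 73/17) → (3, -294/17, 219/34)
T5 rotate right-handed about the y-axis with cos θ = -12/13, sin θ = 5/13: (4, -92/17, 195/68) → (-2289/884, -92/17, -925/221); (3, -294/17, 219/34) → (-129/442, -294/17, -1569/221)

image vertices: (-2289/884, -92/17, -925/221), (-129/442, -294/17, -1569/221)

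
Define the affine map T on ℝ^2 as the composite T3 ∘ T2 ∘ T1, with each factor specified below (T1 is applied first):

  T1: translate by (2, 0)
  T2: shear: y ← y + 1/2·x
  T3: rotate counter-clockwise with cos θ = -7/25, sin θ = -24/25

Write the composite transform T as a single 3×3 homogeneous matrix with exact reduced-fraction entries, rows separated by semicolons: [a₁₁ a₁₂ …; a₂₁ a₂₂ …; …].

T1 = [1 0 2; 0 1 0; 0 0 1]
T2·T1 = [1 0 2; 1/2 1 1; 0 0 1]
T3·…·T1 = [1/5 24/25 2/5; -11/10 -7/25 -11/5; 0 0 1]

T = [1/5 24/25 2/5; -11/10 -7/25 -11/5; 0 0 1]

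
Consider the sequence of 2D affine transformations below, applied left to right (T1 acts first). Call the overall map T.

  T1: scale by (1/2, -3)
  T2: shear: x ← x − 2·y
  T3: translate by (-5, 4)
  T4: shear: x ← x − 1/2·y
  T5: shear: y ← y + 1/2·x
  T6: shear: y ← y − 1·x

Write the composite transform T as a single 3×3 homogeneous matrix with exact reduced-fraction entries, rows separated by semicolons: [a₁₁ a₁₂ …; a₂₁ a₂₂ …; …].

T1 = [1/2 0 0; 0 -3 0; 0 0 1]
T2·T1 = [1/2 6 0; 0 -3 0; 0 0 1]
T3·…·T1 = [1/2 6 -5; 0 -3 4; 0 0 1]
T4·…·T1 = [1/2 15/2 -7; 0 -3 4; 0 0 1]
T5·…·T1 = [1/2 15/2 -7; 1/4 3/4 1/2; 0 0 1]
T6·…·T1 = [1/2 15/2 -7; -1/4 -27/4 15/2; 0 0 1]

T = [1/2 15/2 -7; -1/4 -27/4 15/2; 0 0 1]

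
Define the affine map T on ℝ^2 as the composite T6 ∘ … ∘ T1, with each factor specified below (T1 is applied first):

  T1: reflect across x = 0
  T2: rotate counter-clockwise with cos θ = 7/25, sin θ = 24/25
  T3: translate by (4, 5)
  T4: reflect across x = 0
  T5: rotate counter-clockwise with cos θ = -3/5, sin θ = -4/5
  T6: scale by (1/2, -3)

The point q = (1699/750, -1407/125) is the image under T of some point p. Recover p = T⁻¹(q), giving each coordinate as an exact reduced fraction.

p = (3, -8/3)

T1 = [-1 0 0; 0 1 0; 0 0 1]
T2·T1 = [-7/25 -24/25 0; -24/25 7/25 0; 0 0 1]
T3·…·T1 = [-7/25 -24/25 4; -24/25 7/25 5; 0 0 1]
T4·…·T1 = [7/25 24/25 -4; -24/25 7/25 5; 0 0 1]
T5·…·T1 = [-117/125 -44/125 32/5; 44/125 -117/125 1/5; 0 0 1]
T6·…·T1 = [-117/250 -22/125 16/5; -132/125 351/125 -3/5; 0 0 1]
det M = -3/2; M⁻¹ = [-234/125 -44/375 148/25; -88/125 39/125 61/25; 0 0 1]
M⁻¹ · (1699/750, -1407/125)ᵀ = (3, -8/3)ᵀ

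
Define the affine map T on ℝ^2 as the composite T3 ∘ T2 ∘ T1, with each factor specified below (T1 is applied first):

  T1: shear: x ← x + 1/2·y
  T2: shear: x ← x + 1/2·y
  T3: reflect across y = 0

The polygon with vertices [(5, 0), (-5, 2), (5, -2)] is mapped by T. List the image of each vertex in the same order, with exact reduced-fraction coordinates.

image vertices: (5, 0), (-3, -2), (3, 2)

T1 shear: x ← x + 1/2·y: (5, 0) → (5, 0); (-5, 2) → (-4, 2); (5, -2) → (4, -2)
T2 shear: x ← x + 1/2·y: (5, 0) → (5, 0); (-4, 2) → (-3, 2); (4, -2) → (3, -2)
T3 reflect across y = 0: (5, 0) → (5, 0); (-3, 2) → (-3, -2); (3, -2) → (3, 2)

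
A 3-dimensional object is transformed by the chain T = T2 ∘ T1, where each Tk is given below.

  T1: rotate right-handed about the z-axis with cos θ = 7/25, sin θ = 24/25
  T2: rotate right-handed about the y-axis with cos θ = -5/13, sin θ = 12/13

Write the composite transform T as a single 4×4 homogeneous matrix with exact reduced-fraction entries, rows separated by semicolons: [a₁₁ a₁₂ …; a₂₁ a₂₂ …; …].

T1 = [7/25 -24/25 0 0; 24/25 7/25 0 0; 0 0 1 0; 0 0 0 1]
T2·T1 = [-7/65 24/65 12/13 0; 24/25 7/25 0 0; -84/325 288/325 -5/13 0; 0 0 0 1]

T = [-7/65 24/65 12/13 0; 24/25 7/25 0 0; -84/325 288/325 -5/13 0; 0 0 0 1]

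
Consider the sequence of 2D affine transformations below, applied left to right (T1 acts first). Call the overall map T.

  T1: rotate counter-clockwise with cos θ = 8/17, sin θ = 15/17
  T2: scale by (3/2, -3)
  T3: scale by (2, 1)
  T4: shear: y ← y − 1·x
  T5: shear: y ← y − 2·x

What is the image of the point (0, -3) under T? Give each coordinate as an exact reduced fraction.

T(p) = (135/17, -333/17)

T1 rotate counter-clockwise with cos θ = 8/17, sin θ = 15/17: (0, -3) → (45/17, -24/17)
T2 scale by (3/2, -3): (45/17, -24/17) → (135/34, 72/17)
T3 scale by (2, 1): (135/34, 72/17) → (135/17, 72/17)
T4 shear: y ← y − 1·x: (135/17, 72/17) → (135/17, -63/17)
T5 shear: y ← y − 2·x: (135/17, -63/17) → (135/17, -333/17)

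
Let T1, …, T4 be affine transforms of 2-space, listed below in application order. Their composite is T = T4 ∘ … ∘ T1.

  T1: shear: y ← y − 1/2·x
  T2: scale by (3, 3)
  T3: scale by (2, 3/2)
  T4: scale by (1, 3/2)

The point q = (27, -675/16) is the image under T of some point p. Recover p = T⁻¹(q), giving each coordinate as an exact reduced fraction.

T1 = [1 0 0; -1/2 1 0; 0 0 1]
T2·T1 = [3 0 0; -3/2 3 0; 0 0 1]
T3·…·T1 = [6 0 0; -9/4 9/2 0; 0 0 1]
T4·…·T1 = [6 0 0; -27/8 27/4 0; 0 0 1]
det M = 81/2; M⁻¹ = [1/6 0 0; 1/12 4/27 0; 0 0 1]
M⁻¹ · (27, -675/16)ᵀ = (9/2, -4)ᵀ

p = (9/2, -4)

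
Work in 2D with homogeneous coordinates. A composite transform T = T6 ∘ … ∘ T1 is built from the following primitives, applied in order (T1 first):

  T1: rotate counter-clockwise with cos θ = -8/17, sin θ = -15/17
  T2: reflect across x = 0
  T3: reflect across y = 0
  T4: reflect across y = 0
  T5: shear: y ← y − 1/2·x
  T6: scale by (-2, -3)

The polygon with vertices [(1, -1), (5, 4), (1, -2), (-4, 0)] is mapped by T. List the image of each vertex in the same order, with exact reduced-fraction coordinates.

image vertices: (-46/17, 111/34), (40/17, 291/17), (-76/17, 54/17), (64/17, -228/17)

T1 rotate counter-clockwise with cos θ = -8/17, sin θ = -15/17: (1, -1) → (-23/17, -7/17); (5, 4) → (20/17, -107/17); (1, -2) → (-38/17, 1/17); (-4, 0) → (32/17, 60/17)
T2 reflect across x = 0: (-23/17, -7/17) → (23/17, -7/17); (20/17, -107/17) → (-20/17, -107/17); (-38/17, 1/17) → (38/17, 1/17); (32/17, 60/17) → (-32/17, 60/17)
T3 reflect across y = 0: (23/17, -7/17) → (23/17, 7/17); (-20/17, -107/17) → (-20/17, 107/17); (38/17, 1/17) → (38/17, -1/17); (-32/17, 60/17) → (-32/17, -60/17)
T4 reflect across y = 0: (23/17, 7/17) → (23/17, -7/17); (-20/17, 107/17) → (-20/17, -107/17); (38/17, -1/17) → (38/17, 1/17); (-32/17, -60/17) → (-32/17, 60/17)
T5 shear: y ← y − 1/2·x: (23/17, -7/17) → (23/17, -37/34); (-20/17, -107/17) → (-20/17, -97/17); (38/17, 1/17) → (38/17, -18/17); (-32/17, 60/17) → (-32/17, 76/17)
T6 scale by (-2, -3): (23/17, -37/34) → (-46/17, 111/34); (-20/17, -97/17) → (40/17, 291/17); (38/17, -18/17) → (-76/17, 54/17); (-32/17, 76/17) → (64/17, -228/17)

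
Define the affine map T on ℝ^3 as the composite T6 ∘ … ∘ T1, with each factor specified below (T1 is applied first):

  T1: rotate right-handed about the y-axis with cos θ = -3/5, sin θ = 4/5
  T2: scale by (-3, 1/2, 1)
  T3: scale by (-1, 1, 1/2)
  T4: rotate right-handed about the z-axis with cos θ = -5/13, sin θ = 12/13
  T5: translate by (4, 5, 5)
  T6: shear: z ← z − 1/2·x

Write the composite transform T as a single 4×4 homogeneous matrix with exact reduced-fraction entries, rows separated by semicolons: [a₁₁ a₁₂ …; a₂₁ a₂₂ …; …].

T1 = [-3/5 0 4/5 0; 0 1 0 0; -4/5 0 -3/5 0; 0 0 0 1]
T2·T1 = [9/5 0 -12/5 0; 0 1/2 0 0; -4/5 0 -3/5 0; 0 0 0 1]
T3·…·T1 = [-9/5 0 12/5 0; 0 1/2 0 0; -2/5 0 -3/10 0; 0 0 0 1]
T4·…·T1 = [9/13 -6/13 -12/13 0; -108/65 -5/26 144/65 0; -2/5 0 -3/10 0; 0 0 0 1]
T5·…·T1 = [9/13 -6/13 -12/13 4; -108/65 -5/26 144/65 5; -2/5 0 -3/10 5; 0 0 0 1]
T6·…·T1 = [9/13 -6/13 -12/13 4; -108/65 -5/26 144/65 5; -97/130 3/13 21/130 3; 0 0 0 1]

T = [9/13 -6/13 -12/13 4; -108/65 -5/26 144/65 5; -97/130 3/13 21/130 3; 0 0 0 1]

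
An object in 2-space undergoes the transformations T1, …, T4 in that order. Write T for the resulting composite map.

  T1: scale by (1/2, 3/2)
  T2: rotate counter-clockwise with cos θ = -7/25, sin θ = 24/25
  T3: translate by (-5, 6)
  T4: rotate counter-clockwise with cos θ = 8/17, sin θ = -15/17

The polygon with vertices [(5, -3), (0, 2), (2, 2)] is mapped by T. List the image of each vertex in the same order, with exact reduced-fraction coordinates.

image vertices: (6693/850, 4899/850), (359/425, 3987/425), (39/25, 252/25)

T1 scale by (1/2, 3/2): (5, -3) → (5/2, -9/2); (0, 2) → (0, 3); (2, 2) → (1, 3)
T2 rotate counter-clockwise with cos θ = -7/25, sin θ = 24/25: (5/2, -9/2) → (181/50, 183/50); (0, 3) → (-72/25, -21/25); (1, 3) → (-79/25, 3/25)
T3 translate by (-5, 6): (181/50, 183/50) → (-69/50, 483/50); (-72/25, -21/25) → (-197/25, 129/25); (-79/25, 3/25) → (-204/25, 153/25)
T4 rotate counter-clockwise with cos θ = 8/17, sin θ = -15/17: (-69/50, 483/50) → (6693/850, 4899/850); (-197/25, 129/25) → (359/425, 3987/425); (-204/25, 153/25) → (39/25, 252/25)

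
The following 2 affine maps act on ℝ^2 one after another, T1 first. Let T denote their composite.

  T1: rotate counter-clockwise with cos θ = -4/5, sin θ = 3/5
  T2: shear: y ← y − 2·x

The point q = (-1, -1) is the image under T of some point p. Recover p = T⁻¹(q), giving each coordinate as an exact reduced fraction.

p = (-1, 3)

T1 = [-4/5 -3/5 0; 3/5 -4/5 0; 0 0 1]
T2·T1 = [-4/5 -3/5 0; 11/5 2/5 0; 0 0 1]
det M = 1; M⁻¹ = [2/5 3/5 0; -11/5 -4/5 0; 0 0 1]
M⁻¹ · (-1, -1)ᵀ = (-1, 3)ᵀ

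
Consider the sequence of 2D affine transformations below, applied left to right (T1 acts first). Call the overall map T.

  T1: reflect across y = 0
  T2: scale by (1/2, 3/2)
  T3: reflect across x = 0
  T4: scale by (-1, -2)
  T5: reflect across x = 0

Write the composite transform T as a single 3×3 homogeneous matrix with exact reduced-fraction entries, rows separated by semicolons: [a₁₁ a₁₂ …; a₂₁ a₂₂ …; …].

T = [-1/2 0 0; 0 3 0; 0 0 1]

T1 = [1 0 0; 0 -1 0; 0 0 1]
T2·T1 = [1/2 0 0; 0 -3/2 0; 0 0 1]
T3·…·T1 = [-1/2 0 0; 0 -3/2 0; 0 0 1]
T4·…·T1 = [1/2 0 0; 0 3 0; 0 0 1]
T5·…·T1 = [-1/2 0 0; 0 3 0; 0 0 1]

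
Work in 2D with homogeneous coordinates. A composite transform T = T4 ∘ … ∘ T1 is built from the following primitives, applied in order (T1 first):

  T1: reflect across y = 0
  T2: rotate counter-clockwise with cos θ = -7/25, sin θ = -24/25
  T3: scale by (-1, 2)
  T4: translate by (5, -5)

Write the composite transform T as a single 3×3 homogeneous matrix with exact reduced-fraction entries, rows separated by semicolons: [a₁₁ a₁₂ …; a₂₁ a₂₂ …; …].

T = [7/25 24/25 5; -48/25 14/25 -5; 0 0 1]

T1 = [1 0 0; 0 -1 0; 0 0 1]
T2·T1 = [-7/25 -24/25 0; -24/25 7/25 0; 0 0 1]
T3·…·T1 = [7/25 24/25 0; -48/25 14/25 0; 0 0 1]
T4·…·T1 = [7/25 24/25 5; -48/25 14/25 -5; 0 0 1]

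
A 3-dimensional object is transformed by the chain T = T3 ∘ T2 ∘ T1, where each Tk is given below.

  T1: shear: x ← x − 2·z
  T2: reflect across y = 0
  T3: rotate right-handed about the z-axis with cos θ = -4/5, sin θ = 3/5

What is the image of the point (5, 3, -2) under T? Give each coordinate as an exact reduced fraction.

T1 shear: x ← x − 2·z: (5, 3, -2) → (9, 3, -2)
T2 reflect across y = 0: (9, 3, -2) → (9, -3, -2)
T3 rotate right-handed about the z-axis with cos θ = -4/5, sin θ = 3/5: (9, -3, -2) → (-27/5, 39/5, -2)

T(p) = (-27/5, 39/5, -2)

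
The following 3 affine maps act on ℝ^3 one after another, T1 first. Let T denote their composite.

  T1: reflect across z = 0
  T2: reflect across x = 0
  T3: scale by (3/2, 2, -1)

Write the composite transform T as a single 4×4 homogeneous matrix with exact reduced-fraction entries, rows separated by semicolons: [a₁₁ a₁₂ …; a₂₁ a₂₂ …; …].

T = [-3/2 0 0 0; 0 2 0 0; 0 0 1 0; 0 0 0 1]

T1 = [1 0 0 0; 0 1 0 0; 0 0 -1 0; 0 0 0 1]
T2·T1 = [-1 0 0 0; 0 1 0 0; 0 0 -1 0; 0 0 0 1]
T3·…·T1 = [-3/2 0 0 0; 0 2 0 0; 0 0 1 0; 0 0 0 1]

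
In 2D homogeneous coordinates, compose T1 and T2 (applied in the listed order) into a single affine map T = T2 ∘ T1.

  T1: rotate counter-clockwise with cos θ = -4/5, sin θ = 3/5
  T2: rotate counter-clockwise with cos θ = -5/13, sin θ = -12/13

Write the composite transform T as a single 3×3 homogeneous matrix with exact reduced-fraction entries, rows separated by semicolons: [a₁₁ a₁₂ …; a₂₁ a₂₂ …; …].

T = [56/65 -33/65 0; 33/65 56/65 0; 0 0 1]

T1 = [-4/5 -3/5 0; 3/5 -4/5 0; 0 0 1]
T2·T1 = [56/65 -33/65 0; 33/65 56/65 0; 0 0 1]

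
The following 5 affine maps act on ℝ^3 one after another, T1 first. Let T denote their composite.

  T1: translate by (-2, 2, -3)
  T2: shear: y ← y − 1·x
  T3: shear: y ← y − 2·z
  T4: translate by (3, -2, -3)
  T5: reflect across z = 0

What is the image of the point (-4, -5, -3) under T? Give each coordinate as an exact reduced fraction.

T(p) = (-3, 13, 9)

T1 translate by (-2, 2, -3): (-4, -5, -3) → (-6, -3, -6)
T2 shear: y ← y − 1·x: (-6, -3, -6) → (-6, 3, -6)
T3 shear: y ← y − 2·z: (-6, 3, -6) → (-6, 15, -6)
T4 translate by (3, -2, -3): (-6, 15, -6) → (-3, 13, -9)
T5 reflect across z = 0: (-3, 13, -9) → (-3, 13, 9)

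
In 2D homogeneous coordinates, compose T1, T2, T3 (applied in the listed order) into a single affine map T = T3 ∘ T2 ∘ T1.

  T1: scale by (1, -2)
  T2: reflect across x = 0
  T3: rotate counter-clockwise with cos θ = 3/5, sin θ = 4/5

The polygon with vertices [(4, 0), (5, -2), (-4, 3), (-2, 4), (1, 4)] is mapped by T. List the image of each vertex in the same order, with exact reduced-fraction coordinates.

T1 scale by (1, -2): (4, 0) → (4, 0); (5, -2) → (5, 4); (-4, 3) → (-4, -6); (-2, 4) → (-2, -8); (1, 4) → (1, -8)
T2 reflect across x = 0: (4, 0) → (-4, 0); (5, 4) → (-5, 4); (-4, -6) → (4, -6); (-2, -8) → (2, -8); (1, -8) → (-1, -8)
T3 rotate counter-clockwise with cos θ = 3/5, sin θ = 4/5: (-4, 0) → (-12/5, -16/5); (-5, 4) → (-31/5, -8/5); (4, -6) → (36/5, -2/5); (2, -8) → (38/5, -16/5); (-1, -8) → (29/5, -28/5)

image vertices: (-12/5, -16/5), (-31/5, -8/5), (36/5, -2/5), (38/5, -16/5), (29/5, -28/5)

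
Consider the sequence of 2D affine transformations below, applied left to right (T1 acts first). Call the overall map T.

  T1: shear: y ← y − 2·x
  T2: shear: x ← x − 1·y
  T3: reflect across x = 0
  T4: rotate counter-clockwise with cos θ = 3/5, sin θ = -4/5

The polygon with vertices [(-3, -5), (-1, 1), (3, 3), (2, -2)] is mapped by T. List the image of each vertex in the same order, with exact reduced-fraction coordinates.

T1 shear: y ← y − 2·x: (-3, -5) → (-3, 1); (-1, 1) → (-1, 3); (3, 3) → (3, -3); (2, -2) → (2, -6)
T2 shear: x ← x − 1·y: (-3, 1) → (-4, 1); (-1, 3) → (-4, 3); (3, -3) → (6, -3); (2, -6) → (8, -6)
T3 reflect across x = 0: (-4, 1) → (4, 1); (-4, 3) → (4, 3); (6, -3) → (-6, -3); (8, -6) → (-8, -6)
T4 rotate counter-clockwise with cos θ = 3/5, sin θ = -4/5: (4, 1) → (16/5, -13/5); (4, 3) → (24/5, -7/5); (-6, -3) → (-6, 3); (-8, -6) → (-48/5, 14/5)

image vertices: (16/5, -13/5), (24/5, -7/5), (-6, 3), (-48/5, 14/5)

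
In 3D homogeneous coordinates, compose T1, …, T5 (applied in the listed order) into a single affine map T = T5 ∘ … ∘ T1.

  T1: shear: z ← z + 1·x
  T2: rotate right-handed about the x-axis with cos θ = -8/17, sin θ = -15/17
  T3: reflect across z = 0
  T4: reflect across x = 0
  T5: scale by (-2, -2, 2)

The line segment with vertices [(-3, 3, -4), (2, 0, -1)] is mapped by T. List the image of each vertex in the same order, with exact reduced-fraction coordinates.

image vertices: (-6, 258/17, -22/17), (4, -30/17, 16/17)

T1 shear: z ← z + 1·x: (-3, 3, -4) → (-3, 3, -7); (2, 0, -1) → (2, 0, 1)
T2 rotate right-handed about the x-axis with cos θ = -8/17, sin θ = -15/17: (-3, 3, -7) → (-3, -129/17, 11/17); (2, 0, 1) → (2, 15/17, -8/17)
T3 reflect across z = 0: (-3, -129/17, 11/17) → (-3, -129/17, -11/17); (2, 15/17, -8/17) → (2, 15/17, 8/17)
T4 reflect across x = 0: (-3, -129/17, -11/17) → (3, -129/17, -11/17); (2, 15/17, 8/17) → (-2, 15/17, 8/17)
T5 scale by (-2, -2, 2): (3, -129/17, -11/17) → (-6, 258/17, -22/17); (-2, 15/17, 8/17) → (4, -30/17, 16/17)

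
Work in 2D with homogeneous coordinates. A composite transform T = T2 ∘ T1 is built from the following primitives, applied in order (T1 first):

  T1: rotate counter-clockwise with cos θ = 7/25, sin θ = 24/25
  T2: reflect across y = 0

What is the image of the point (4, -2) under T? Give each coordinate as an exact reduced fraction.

T1 rotate counter-clockwise with cos θ = 7/25, sin θ = 24/25: (4, -2) → (76/25, 82/25)
T2 reflect across y = 0: (76/25, 82/25) → (76/25, -82/25)

T(p) = (76/25, -82/25)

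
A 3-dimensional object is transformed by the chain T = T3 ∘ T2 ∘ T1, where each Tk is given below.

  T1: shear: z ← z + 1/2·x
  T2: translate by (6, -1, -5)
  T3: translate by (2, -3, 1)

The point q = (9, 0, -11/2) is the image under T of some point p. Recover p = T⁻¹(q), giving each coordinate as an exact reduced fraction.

T1 = [1 0 0 0; 0 1 0 0; 1/2 0 1 0; 0 0 0 1]
T2·T1 = [1 0 0 6; 0 1 0 -1; 1/2 0 1 -5; 0 0 0 1]
T3·…·T1 = [1 0 0 8; 0 1 0 -4; 1/2 0 1 -4; 0 0 0 1]
det M = 1; M⁻¹ = [1 0 0 -8; 0 1 0 4; -1/2 0 1 8; 0 0 0 1]
M⁻¹ · (9, 0, -11/2)ᵀ = (1, 4, -2)ᵀ

p = (1, 4, -2)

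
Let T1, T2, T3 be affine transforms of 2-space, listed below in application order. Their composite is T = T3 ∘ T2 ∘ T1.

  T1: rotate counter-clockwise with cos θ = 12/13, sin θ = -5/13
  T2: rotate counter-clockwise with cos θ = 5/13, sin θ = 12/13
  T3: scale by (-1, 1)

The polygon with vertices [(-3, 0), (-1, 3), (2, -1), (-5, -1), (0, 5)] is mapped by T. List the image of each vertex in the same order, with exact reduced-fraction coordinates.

T1 rotate counter-clockwise with cos θ = 12/13, sin θ = -5/13: (-3, 0) → (-36/13, 15/13); (-1, 3) → (3/13, 41/13); (2, -1) → (19/13, -22/13); (-5, -1) → (-5, 1); (0, 5) → (25/13, 60/13)
T2 rotate counter-clockwise with cos θ = 5/13, sin θ = 12/13: (-36/13, 15/13) → (-360/169, -357/169); (3/13, 41/13) → (-477/169, 241/169); (19/13, -22/13) → (359/169, 118/169); (-5, 1) → (-37/13, -55/13); (25/13, 60/13) → (-595/169, 600/169)
T3 scale by (-1, 1): (-360/169, -357/169) → (360/169, -357/169); (-477/169, 241/169) → (477/169, 241/169); (359/169, 118/169) → (-359/169, 118/169); (-37/13, -55/13) → (37/13, -55/13); (-595/169, 600/169) → (595/169, 600/169)

image vertices: (360/169, -357/169), (477/169, 241/169), (-359/169, 118/169), (37/13, -55/13), (595/169, 600/169)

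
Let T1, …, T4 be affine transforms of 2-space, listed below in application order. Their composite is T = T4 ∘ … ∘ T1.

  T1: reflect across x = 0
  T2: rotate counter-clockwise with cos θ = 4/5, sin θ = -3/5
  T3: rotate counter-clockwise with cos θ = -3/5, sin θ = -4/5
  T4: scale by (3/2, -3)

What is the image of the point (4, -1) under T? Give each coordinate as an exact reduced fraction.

T1 reflect across x = 0: (4, -1) → (-4, -1)
T2 rotate counter-clockwise with cos θ = 4/5, sin θ = -3/5: (-4, -1) → (-19/5, 8/5)
T3 rotate counter-clockwise with cos θ = -3/5, sin θ = -4/5: (-19/5, 8/5) → (89/25, 52/25)
T4 scale by (3/2, -3): (89/25, 52/25) → (267/50, -156/25)

T(p) = (267/50, -156/25)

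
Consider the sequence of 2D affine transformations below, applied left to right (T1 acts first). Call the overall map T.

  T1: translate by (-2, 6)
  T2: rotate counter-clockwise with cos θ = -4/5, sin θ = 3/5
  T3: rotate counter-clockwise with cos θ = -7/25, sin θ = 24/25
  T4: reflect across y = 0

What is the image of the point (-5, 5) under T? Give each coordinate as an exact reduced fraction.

T(p) = (319/25, -67/25)

T1 translate by (-2, 6): (-5, 5) → (-7, 11)
T2 rotate counter-clockwise with cos θ = -4/5, sin θ = 3/5: (-7, 11) → (-1, -13)
T3 rotate counter-clockwise with cos θ = -7/25, sin θ = 24/25: (-1, -13) → (319/25, 67/25)
T4 reflect across y = 0: (319/25, 67/25) → (319/25, -67/25)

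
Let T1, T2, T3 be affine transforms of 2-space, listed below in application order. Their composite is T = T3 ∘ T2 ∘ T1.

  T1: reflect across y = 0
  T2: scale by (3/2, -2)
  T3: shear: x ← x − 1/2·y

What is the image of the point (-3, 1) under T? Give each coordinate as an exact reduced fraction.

T1 reflect across y = 0: (-3, 1) → (-3, -1)
T2 scale by (3/2, -2): (-3, -1) → (-9/2, 2)
T3 shear: x ← x − 1/2·y: (-9/2, 2) → (-11/2, 2)

T(p) = (-11/2, 2)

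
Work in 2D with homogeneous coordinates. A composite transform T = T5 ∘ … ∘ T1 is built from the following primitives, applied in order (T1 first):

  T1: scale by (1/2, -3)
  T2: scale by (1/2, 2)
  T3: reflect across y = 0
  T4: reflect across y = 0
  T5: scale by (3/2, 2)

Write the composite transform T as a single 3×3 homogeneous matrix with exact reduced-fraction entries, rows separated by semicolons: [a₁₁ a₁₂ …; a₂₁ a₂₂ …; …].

T = [3/8 0 0; 0 -12 0; 0 0 1]

T1 = [1/2 0 0; 0 -3 0; 0 0 1]
T2·T1 = [1/4 0 0; 0 -6 0; 0 0 1]
T3·…·T1 = [1/4 0 0; 0 6 0; 0 0 1]
T4·…·T1 = [1/4 0 0; 0 -6 0; 0 0 1]
T5·…·T1 = [3/8 0 0; 0 -12 0; 0 0 1]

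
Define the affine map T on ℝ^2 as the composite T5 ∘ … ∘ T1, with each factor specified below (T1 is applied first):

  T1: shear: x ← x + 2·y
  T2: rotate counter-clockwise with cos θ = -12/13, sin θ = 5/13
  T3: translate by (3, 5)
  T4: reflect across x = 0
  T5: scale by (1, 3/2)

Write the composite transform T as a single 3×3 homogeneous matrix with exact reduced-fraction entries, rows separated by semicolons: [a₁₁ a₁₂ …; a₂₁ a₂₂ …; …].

T = [12/13 29/13 -3; 15/26 -3/13 15/2; 0 0 1]

T1 = [1 2 0; 0 1 0; 0 0 1]
T2·T1 = [-12/13 -29/13 0; 5/13 -2/13 0; 0 0 1]
T3·…·T1 = [-12/13 -29/13 3; 5/13 -2/13 5; 0 0 1]
T4·…·T1 = [12/13 29/13 -3; 5/13 -2/13 5; 0 0 1]
T5·…·T1 = [12/13 29/13 -3; 15/26 -3/13 15/2; 0 0 1]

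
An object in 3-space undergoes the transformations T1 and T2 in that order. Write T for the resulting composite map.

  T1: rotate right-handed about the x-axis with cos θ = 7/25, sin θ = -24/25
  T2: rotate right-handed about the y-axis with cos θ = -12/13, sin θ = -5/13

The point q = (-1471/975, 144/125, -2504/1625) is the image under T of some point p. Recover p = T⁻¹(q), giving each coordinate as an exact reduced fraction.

T1 = [1 0 0 0; 0 7/25 24/25 0; 0 -24/25 7/25 0; 0 0 0 1]
T2·T1 = [-12/13 24/65 -7/65 0; 0 7/25 24/25 0; 5/13 288/325 -84/325 0; 0 0 0 1]
det M = 1; M⁻¹ = [-12/13 0 5/13 0; 24/65 7/25 288/325 0; -7/65 24/25 -84/325 0; 0 0 0 1]
M⁻¹ · (-1471/975, 144/125, -2504/1625)ᵀ = (4/5, -8/5, 5/3)ᵀ

p = (4/5, -8/5, 5/3)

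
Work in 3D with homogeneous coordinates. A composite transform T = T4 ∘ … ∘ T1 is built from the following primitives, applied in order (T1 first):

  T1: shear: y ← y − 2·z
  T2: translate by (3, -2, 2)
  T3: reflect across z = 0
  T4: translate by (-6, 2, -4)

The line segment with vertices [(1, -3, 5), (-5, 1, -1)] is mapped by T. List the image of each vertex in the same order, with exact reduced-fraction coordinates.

image vertices: (-2, -13, -11), (-8, 3, -5)

T1 shear: y ← y − 2·z: (1, -3, 5) → (1, -13, 5); (-5, 1, -1) → (-5, 3, -1)
T2 translate by (3, -2, 2): (1, -13, 5) → (4, -15, 7); (-5, 3, -1) → (-2, 1, 1)
T3 reflect across z = 0: (4, -15, 7) → (4, -15, -7); (-2, 1, 1) → (-2, 1, -1)
T4 translate by (-6, 2, -4): (4, -15, -7) → (-2, -13, -11); (-2, 1, -1) → (-8, 3, -5)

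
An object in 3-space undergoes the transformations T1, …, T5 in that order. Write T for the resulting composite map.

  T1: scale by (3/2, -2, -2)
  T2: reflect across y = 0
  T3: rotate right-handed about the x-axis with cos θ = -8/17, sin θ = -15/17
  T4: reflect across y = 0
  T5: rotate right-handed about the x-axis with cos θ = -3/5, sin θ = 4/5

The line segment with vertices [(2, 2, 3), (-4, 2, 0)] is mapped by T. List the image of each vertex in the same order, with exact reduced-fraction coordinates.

T1 scale by (3/2, -2, -2): (2, 2, 3) → (3, -4, -6); (-4, 2, 0) → (-6, -4, 0)
T2 reflect across y = 0: (3, -4, -6) → (3, 4, -6); (-6, -4, 0) → (-6, 4, 0)
T3 rotate right-handed about the x-axis with cos θ = -8/17, sin θ = -15/17: (3, 4, -6) → (3, -122/17, -12/17); (-6, 4, 0) → (-6, -32/17, -60/17)
T4 reflect across y = 0: (3, -122/17, -12/17) → (3, 122/17, -12/17); (-6, -32/17, -60/17) → (-6, 32/17, -60/17)
T5 rotate right-handed about the x-axis with cos θ = -3/5, sin θ = 4/5: (3, 122/17, -12/17) → (3, -318/85, 524/85); (-6, 32/17, -60/17) → (-6, 144/85, 308/85)

image vertices: (3, -318/85, 524/85), (-6, 144/85, 308/85)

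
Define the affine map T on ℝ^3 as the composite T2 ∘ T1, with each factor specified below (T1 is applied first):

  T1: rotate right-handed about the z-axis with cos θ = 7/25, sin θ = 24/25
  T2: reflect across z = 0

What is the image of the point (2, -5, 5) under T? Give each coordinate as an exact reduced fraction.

T(p) = (134/25, 13/25, -5)

T1 rotate right-handed about the z-axis with cos θ = 7/25, sin θ = 24/25: (2, -5, 5) → (134/25, 13/25, 5)
T2 reflect across z = 0: (134/25, 13/25, 5) → (134/25, 13/25, -5)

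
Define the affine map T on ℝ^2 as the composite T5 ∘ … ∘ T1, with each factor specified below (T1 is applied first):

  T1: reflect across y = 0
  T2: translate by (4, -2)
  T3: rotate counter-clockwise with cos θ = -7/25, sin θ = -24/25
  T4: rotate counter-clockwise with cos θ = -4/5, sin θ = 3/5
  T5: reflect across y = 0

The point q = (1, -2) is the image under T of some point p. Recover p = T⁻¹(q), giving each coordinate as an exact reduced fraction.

T1 = [1 0 0; 0 -1 0; 0 0 1]
T2·T1 = [1 0 4; 0 -1 -2; 0 0 1]
T3·…·T1 = [-7/25 -24/25 -76/25; -24/25 7/25 -82/25; 0 0 1]
T4·…·T1 = [4/5 3/5 22/5; 3/5 -4/5 4/5; 0 0 1]
T5·…·T1 = [4/5 3/5 22/5; -3/5 4/5 -4/5; 0 0 1]
det M = 1; M⁻¹ = [4/5 -3/5 -4; 3/5 4/5 -2; 0 0 1]
M⁻¹ · (1, -2)ᵀ = (-2, -3)ᵀ

p = (-2, -3)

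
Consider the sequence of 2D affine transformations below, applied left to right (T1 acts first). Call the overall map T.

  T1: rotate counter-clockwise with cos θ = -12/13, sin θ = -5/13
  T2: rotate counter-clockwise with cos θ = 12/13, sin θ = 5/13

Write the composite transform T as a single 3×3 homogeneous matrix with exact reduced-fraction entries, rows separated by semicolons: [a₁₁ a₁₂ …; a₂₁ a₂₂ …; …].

T1 = [-12/13 5/13 0; -5/13 -12/13 0; 0 0 1]
T2·T1 = [-119/169 120/169 0; -120/169 -119/169 0; 0 0 1]

T = [-119/169 120/169 0; -120/169 -119/169 0; 0 0 1]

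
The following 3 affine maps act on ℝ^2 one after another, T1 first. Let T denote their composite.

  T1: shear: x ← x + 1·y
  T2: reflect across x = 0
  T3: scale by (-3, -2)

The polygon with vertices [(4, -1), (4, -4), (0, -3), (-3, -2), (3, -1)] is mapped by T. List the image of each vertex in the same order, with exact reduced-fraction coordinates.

image vertices: (9, 2), (0, 8), (-9, 6), (-15, 4), (6, 2)

T1 shear: x ← x + 1·y: (4, -1) → (3, -1); (4, -4) → (0, -4); (0, -3) → (-3, -3); (-3, -2) → (-5, -2); (3, -1) → (2, -1)
T2 reflect across x = 0: (3, -1) → (-3, -1); (0, -4) → (0, -4); (-3, -3) → (3, -3); (-5, -2) → (5, -2); (2, -1) → (-2, -1)
T3 scale by (-3, -2): (-3, -1) → (9, 2); (0, -4) → (0, 8); (3, -3) → (-9, 6); (5, -2) → (-15, 4); (-2, -1) → (6, 2)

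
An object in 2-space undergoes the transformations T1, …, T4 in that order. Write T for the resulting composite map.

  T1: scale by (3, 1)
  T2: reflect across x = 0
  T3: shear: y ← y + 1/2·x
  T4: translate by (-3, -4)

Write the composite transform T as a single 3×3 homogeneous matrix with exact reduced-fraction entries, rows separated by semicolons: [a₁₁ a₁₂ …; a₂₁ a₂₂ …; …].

T1 = [3 0 0; 0 1 0; 0 0 1]
T2·T1 = [-3 0 0; 0 1 0; 0 0 1]
T3·…·T1 = [-3 0 0; -3/2 1 0; 0 0 1]
T4·…·T1 = [-3 0 -3; -3/2 1 -4; 0 0 1]

T = [-3 0 -3; -3/2 1 -4; 0 0 1]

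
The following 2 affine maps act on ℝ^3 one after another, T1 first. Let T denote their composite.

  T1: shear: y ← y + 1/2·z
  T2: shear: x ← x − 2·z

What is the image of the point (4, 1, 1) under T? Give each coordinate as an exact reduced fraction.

T1 shear: y ← y + 1/2·z: (4, 1, 1) → (4, 3/2, 1)
T2 shear: x ← x − 2·z: (4, 3/2, 1) → (2, 3/2, 1)

T(p) = (2, 3/2, 1)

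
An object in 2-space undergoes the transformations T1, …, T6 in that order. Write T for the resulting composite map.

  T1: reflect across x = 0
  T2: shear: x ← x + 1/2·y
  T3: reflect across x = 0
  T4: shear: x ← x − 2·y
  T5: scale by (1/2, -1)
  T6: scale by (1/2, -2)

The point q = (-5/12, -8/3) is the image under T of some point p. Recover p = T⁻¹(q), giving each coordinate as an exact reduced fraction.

p = (-5, -4/3)

T1 = [-1 0 0; 0 1 0; 0 0 1]
T2·T1 = [-1 1/2 0; 0 1 0; 0 0 1]
T3·…·T1 = [1 -1/2 0; 0 1 0; 0 0 1]
T4·…·T1 = [1 -5/2 0; 0 1 0; 0 0 1]
T5·…·T1 = [1/2 -5/4 0; 0 -1 0; 0 0 1]
T6·…·T1 = [1/4 -5/8 0; 0 2 0; 0 0 1]
det M = 1/2; M⁻¹ = [4 5/4 0; 0 1/2 0; 0 0 1]
M⁻¹ · (-5/12, -8/3)ᵀ = (-5, -4/3)ᵀ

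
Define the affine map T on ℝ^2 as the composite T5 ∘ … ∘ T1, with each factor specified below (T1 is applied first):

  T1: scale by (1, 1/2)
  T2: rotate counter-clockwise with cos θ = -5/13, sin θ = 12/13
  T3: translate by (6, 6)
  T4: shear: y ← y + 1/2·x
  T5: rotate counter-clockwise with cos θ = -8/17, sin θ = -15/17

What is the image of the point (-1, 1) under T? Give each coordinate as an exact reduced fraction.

T1 scale by (1, 1/2): (-1, 1) → (-1, 1/2)
T2 rotate counter-clockwise with cos θ = -5/13, sin θ = 12/13: (-1, 1/2) → (-1/13, -29/26)
T3 translate by (6, 6): (-1/13, -29/26) → (77/13, 127/26)
T4 shear: y ← y + 1/2·x: (77/13, 127/26) → (77/13, 102/13)
T5 rotate counter-clockwise with cos θ = -8/17, sin θ = -15/17: (77/13, 102/13) → (914/221, -1971/221)

T(p) = (914/221, -1971/221)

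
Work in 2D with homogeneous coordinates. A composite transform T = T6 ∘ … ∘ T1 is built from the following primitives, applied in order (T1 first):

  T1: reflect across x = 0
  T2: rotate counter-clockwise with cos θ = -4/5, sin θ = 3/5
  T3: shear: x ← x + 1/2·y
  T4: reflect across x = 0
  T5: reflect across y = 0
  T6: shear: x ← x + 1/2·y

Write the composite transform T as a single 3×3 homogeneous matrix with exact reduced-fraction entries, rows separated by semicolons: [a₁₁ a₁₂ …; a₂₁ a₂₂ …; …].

T = [-1/5 7/5 0; 3/5 4/5 0; 0 0 1]

T1 = [-1 0 0; 0 1 0; 0 0 1]
T2·T1 = [4/5 -3/5 0; -3/5 -4/5 0; 0 0 1]
T3·…·T1 = [1/2 -1 0; -3/5 -4/5 0; 0 0 1]
T4·…·T1 = [-1/2 1 0; -3/5 -4/5 0; 0 0 1]
T5·…·T1 = [-1/2 1 0; 3/5 4/5 0; 0 0 1]
T6·…·T1 = [-1/5 7/5 0; 3/5 4/5 0; 0 0 1]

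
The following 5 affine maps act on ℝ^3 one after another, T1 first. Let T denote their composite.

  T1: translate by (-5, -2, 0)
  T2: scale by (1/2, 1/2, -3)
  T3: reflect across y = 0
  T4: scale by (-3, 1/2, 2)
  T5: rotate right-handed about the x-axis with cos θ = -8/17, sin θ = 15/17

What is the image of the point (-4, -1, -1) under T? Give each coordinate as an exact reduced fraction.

T(p) = (27/2, -96/17, -147/68)

T1 translate by (-5, -2, 0): (-4, -1, -1) → (-9, -3, -1)
T2 scale by (1/2, 1/2, -3): (-9, -3, -1) → (-9/2, -3/2, 3)
T3 reflect across y = 0: (-9/2, -3/2, 3) → (-9/2, 3/2, 3)
T4 scale by (-3, 1/2, 2): (-9/2, 3/2, 3) → (27/2, 3/4, 6)
T5 rotate right-handed about the x-axis with cos θ = -8/17, sin θ = 15/17: (27/2, 3/4, 6) → (27/2, -96/17, -147/68)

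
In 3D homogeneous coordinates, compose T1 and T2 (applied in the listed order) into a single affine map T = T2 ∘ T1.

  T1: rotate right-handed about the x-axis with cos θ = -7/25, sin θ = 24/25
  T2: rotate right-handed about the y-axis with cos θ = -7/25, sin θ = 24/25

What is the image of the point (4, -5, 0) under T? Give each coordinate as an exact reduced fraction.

T(p) = (-716/125, 7/5, -312/125)

T1 rotate right-handed about the x-axis with cos θ = -7/25, sin θ = 24/25: (4, -5, 0) → (4, 7/5, -24/5)
T2 rotate right-handed about the y-axis with cos θ = -7/25, sin θ = 24/25: (4, 7/5, -24/5) → (-716/125, 7/5, -312/125)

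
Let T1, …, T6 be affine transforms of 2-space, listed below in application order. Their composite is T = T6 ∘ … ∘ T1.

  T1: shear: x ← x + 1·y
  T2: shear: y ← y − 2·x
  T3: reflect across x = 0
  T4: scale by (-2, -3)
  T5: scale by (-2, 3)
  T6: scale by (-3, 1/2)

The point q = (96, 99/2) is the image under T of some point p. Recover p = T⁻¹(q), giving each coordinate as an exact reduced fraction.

p = (3, 5)

T1 = [1 1 0; 0 1 0; 0 0 1]
T2·T1 = [1 1 0; -2 -1 0; 0 0 1]
T3·…·T1 = [-1 -1 0; -2 -1 0; 0 0 1]
T4·…·T1 = [2 2 0; 6 3 0; 0 0 1]
T5·…·T1 = [-4 -4 0; 18 9 0; 0 0 1]
T6·…·T1 = [12 12 0; 9 9/2 0; 0 0 1]
det M = -54; M⁻¹ = [-1/12 2/9 0; 1/6 -2/9 0; 0 0 1]
M⁻¹ · (96, 99/2)ᵀ = (3, 5)ᵀ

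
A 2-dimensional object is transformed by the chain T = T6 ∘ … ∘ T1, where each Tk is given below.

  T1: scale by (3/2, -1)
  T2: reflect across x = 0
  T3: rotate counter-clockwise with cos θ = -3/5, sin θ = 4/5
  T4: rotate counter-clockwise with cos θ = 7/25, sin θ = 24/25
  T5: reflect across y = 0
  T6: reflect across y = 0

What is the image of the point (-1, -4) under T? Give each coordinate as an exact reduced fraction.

T(p) = (1/250, -534/125)

T1 scale by (3/2, -1): (-1, -4) → (-3/2, 4)
T2 reflect across x = 0: (-3/2, 4) → (3/2, 4)
T3 rotate counter-clockwise with cos θ = -3/5, sin θ = 4/5: (3/2, 4) → (-41/10, -6/5)
T4 rotate counter-clockwise with cos θ = 7/25, sin θ = 24/25: (-41/10, -6/5) → (1/250, -534/125)
T5 reflect across y = 0: (1/250, -534/125) → (1/250, 534/125)
T6 reflect across y = 0: (1/250, 534/125) → (1/250, -534/125)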